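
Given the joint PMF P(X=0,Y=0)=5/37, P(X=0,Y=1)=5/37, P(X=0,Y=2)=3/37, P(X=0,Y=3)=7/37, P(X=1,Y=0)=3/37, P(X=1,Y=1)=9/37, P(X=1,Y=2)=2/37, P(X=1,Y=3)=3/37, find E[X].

First find marginal of X:
P(X=0) = 20/37
P(X=1) = 17/37
E[X] = 0 × 20/37 + 1 × 17/37 = 17/37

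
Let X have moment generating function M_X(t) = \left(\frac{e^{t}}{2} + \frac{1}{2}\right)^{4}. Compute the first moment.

To find E[X], compute M^(1)(0):
M^(1)(t) = 2 \left(\frac{e^{t}}{2} + \frac{1}{2}\right)^{3} e^{t}
M^(1)(0) = 2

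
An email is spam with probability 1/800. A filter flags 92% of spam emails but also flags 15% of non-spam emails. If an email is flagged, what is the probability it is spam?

Let D = the rare event, + = positive/flagged.
P(D) = 1/800
P(+|D) = 92/100 = 23/25
P(+|D') = 15/100 = 3/20
P(+) = P(+|D)P(D) + P(+|D')P(D')
     = \frac{23}{25} × \frac{1}{800} + \frac{3}{20} × \frac{799}{800}
     = \frac{12077}{80000}
P(D|+) = P(+|D)P(D)/P(+) = \frac{92}{12077}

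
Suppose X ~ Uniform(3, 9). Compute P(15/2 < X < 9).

P(15/2 < X < 9) = ∫_{15/2}^{9} f(x) dx
where f(x) = \frac{1}{6}
= \frac{1}{4}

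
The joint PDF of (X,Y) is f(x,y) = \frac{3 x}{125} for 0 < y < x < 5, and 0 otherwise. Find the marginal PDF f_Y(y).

f_Y(y) = ∫_y^5 \frac{3 x}{125} dx = \frac{3}{10} - \frac{3 y^{2}}{250}
for 0 < y < 5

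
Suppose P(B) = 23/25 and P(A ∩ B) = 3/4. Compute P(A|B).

P(A|B) = P(A ∩ B) / P(B)
= (3/4) / (23/25)
= 75/92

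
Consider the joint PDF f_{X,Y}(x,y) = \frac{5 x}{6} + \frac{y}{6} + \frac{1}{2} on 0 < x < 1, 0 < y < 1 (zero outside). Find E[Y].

E[Y] = ∫_0^1 ∫_0^1 y × f(x,y) dx dy
= \frac{37}{72}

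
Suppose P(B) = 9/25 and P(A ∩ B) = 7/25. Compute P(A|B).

P(A|B) = P(A ∩ B) / P(B)
= (7/25) / (9/25)
= 7/9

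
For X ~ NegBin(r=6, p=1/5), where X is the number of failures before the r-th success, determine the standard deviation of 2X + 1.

For X ~ NegBin(r=6, p=1/5), where X is the number of failures before the r-th success:
Var(X) = 120
SD(X) = √(Var(X)) = √(120) = 2 \sqrt{30}
SD(2X + 1) = |2| × SD(X) = 2 × 2 \sqrt{30} = 4 \sqrt{30}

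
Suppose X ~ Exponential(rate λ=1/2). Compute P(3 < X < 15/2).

P(3 < X < 15/2) = ∫_{3}^{15/2} f(x) dx
where f(x) = \frac{e^{- \frac{x}{2}}}{2}
= - \frac{1}{e^{\frac{15}{4}}} + e^{- \frac{3}{2}}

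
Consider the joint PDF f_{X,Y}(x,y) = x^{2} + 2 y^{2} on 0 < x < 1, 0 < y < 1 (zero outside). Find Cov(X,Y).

E[XY] = ∫∫ xy × f(x,y) dx dy = \frac{3}{8}
E[X] = \frac{7}{12}
E[Y] = \frac{2}{3}
Cov(X,Y) = E[XY] - E[X]E[Y] = - \frac{1}{72}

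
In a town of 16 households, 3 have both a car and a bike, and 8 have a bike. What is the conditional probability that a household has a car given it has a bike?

P(A ∩ B) = 3/16
P(B) = 8/16 = 1/2
P(A|B) = P(A ∩ B) / P(B) = (3/16) / (1/2) = 3/8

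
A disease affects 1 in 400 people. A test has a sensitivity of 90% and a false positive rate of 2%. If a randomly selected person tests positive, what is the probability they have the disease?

Let D = the rare event, + = positive/flagged.
P(D) = 1/400
P(+|D) = 90/100 = 9/10
P(+|D') = 2/100 = 1/50
P(+) = P(+|D)P(D) + P(+|D')P(D')
     = \frac{9}{10} × \frac{1}{400} + \frac{1}{50} × \frac{399}{400}
     = \frac{111}{5000}
P(D|+) = P(+|D)P(D)/P(+) = \frac{15}{148}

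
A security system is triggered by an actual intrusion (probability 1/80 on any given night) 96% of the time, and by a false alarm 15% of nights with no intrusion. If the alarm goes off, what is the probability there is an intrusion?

Let D = the rare event, + = positive/flagged.
P(D) = 1/80
P(+|D) = 96/100 = 24/25
P(+|D') = 15/100 = 3/20
P(+) = P(+|D)P(D) + P(+|D')P(D')
     = \frac{24}{25} × \frac{1}{80} + \frac{3}{20} × \frac{79}{80}
     = \frac{1281}{8000}
P(D|+) = P(+|D)P(D)/P(+) = \frac{32}{427}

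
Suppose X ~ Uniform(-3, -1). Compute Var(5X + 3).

For X ~ Uniform(-3, -1):
Var(X) = \frac{1}{3}
Var(5X + 3) = (5)² × Var(X) = 25 × \frac{1}{3} = \frac{25}{3}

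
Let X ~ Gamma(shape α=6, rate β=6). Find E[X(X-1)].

E[X(X-1)] = E[X² - X] = E[X²] - E[X]
E[X] = 1
E[X²] = Var(X) + (E[X])² = \frac{1}{6} + (1)² = \frac{7}{6}
E[X(X-1)] = \frac{7}{6} - 1 = \frac{1}{6}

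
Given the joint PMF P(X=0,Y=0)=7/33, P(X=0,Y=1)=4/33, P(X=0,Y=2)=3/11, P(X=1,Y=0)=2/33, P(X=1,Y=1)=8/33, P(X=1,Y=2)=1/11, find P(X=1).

P(X=1) = P(X=1,Y=0) + P(X=1,Y=1) + P(X=1,Y=2)
= 2/33 + 8/33 + 1/11
= 13/33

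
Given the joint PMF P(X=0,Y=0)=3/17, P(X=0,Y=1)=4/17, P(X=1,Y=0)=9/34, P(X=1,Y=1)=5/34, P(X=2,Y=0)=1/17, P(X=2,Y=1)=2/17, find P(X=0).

P(X=0) = P(X=0,Y=0) + P(X=0,Y=1)
= 3/17 + 4/17
= 7/17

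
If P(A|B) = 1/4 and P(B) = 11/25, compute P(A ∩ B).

By definition, P(A|B) = P(A ∩ B) / P(B)
So P(A ∩ B) = P(A|B) × P(B)
= 1/4 × 11/25
= 11/100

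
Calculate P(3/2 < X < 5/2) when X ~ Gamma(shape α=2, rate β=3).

P(3/2 < X < 5/2) = ∫_{3/2}^{5/2} f(x) dx
where f(x) = 9 x e^{- 3 x}
= \frac{-17 + 11 e^{3}}{2 e^{\frac{15}{2}}}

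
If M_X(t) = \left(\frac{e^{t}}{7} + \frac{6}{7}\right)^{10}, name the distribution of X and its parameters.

The MGF M(t) = \left(\frac{e^{t}}{7} + \frac{6}{7}\right)^{10} is the standard form for the Binomial distribution.
Comparing with the known MGF formula identifies: Binomial(n=10, p=1/7)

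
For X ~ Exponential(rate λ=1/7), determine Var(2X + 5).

For X ~ Exponential(rate λ=1/7):
Var(X) = 49
Var(2X + 5) = (2)² × Var(X) = 4 × 49 = 196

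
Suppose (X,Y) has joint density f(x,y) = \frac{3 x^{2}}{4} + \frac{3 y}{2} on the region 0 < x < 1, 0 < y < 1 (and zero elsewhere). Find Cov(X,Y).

E[XY] = ∫∫ xy × f(x,y) dx dy = \frac{11}{32}
E[X] = \frac{9}{16}
E[Y] = \frac{5}{8}
Cov(X,Y) = E[XY] - E[X]E[Y] = - \frac{1}{128}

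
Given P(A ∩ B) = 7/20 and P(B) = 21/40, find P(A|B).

P(A|B) = P(A ∩ B) / P(B)
= (7/20) / (21/40)
= 2/3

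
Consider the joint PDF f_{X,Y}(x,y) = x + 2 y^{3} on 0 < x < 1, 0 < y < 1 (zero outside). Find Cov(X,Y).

E[XY] = ∫∫ xy × f(x,y) dx dy = \frac{11}{30}
E[X] = \frac{7}{12}
E[Y] = \frac{13}{20}
Cov(X,Y) = E[XY] - E[X]E[Y] = - \frac{1}{80}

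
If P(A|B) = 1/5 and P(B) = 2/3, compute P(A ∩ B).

By definition, P(A|B) = P(A ∩ B) / P(B)
So P(A ∩ B) = P(A|B) × P(B)
= 1/5 × 2/3
= 2/15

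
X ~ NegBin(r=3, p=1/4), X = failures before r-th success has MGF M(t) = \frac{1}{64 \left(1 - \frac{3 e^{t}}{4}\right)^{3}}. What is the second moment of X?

To find E[X^2], compute M^(2)(0):
M^(1)(t) = \frac{9 e^{t}}{256 \left(1 - \frac{3 e^{t}}{4}\right)^{4}}
M^(2)(t) = \frac{9 e^{t}}{256 \left(1 - \frac{3 e^{t}}{4}\right)^{4}} + \frac{27 e^{2 t}}{256 \left(1 - \frac{3 e^{t}}{4}\right)^{5}}
M^(2)(0) = 117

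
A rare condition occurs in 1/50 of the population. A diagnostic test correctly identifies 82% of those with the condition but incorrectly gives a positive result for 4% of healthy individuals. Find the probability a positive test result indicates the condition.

Let D = the rare event, + = positive/flagged.
P(D) = 1/50
P(+|D) = 82/100 = 41/50
P(+|D') = 4/100 = 1/25
P(+) = P(+|D)P(D) + P(+|D')P(D')
     = \frac{41}{50} × \frac{1}{50} + \frac{1}{25} × \frac{49}{50}
     = \frac{139}{2500}
P(D|+) = P(+|D)P(D)/P(+) = \frac{41}{139}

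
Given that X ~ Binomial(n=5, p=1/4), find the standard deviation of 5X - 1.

For X ~ Binomial(n=5, p=1/4):
Var(X) = \frac{15}{16}
SD(X) = √(Var(X)) = √(\frac{15}{16}) = \frac{\sqrt{15}}{4}
SD(5X - 1) = |5| × SD(X) = 5 × \frac{\sqrt{15}}{4} = \frac{5 \sqrt{15}}{4}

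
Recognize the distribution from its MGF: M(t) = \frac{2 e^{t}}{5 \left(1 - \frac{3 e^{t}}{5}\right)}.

The MGF M(t) = \frac{2 e^{t}}{5 \left(1 - \frac{3 e^{t}}{5}\right)} is the standard form for the Geometric distribution.
Comparing with the known MGF formula identifies: Geometric(p=2/5), X = trial number of first success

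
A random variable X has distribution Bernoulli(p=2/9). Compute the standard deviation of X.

For X ~ Bernoulli(p=2/9):
Var(X) = \frac{14}{81}
SD(X) = √(Var(X)) = √(\frac{14}{81}) = \frac{\sqrt{14}}{9}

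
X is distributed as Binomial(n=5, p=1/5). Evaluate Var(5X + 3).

For X ~ Binomial(n=5, p=1/5):
Var(X) = \frac{4}{5}
Var(5X + 3) = (5)² × Var(X) = 25 × \frac{4}{5} = 20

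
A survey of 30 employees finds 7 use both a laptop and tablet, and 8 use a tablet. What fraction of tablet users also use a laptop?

P(A ∩ B) = 7/30
P(B) = 8/30 = 4/15
P(A|B) = P(A ∩ B) / P(B) = (7/30) / (4/15) = 7/8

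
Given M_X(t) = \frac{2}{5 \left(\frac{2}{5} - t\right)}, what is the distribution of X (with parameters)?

The MGF M(t) = \frac{2}{5 \left(\frac{2}{5} - t\right)} is the standard form for the Exponential distribution.
Comparing with the known MGF formula identifies: Exponential(rate λ=2/5)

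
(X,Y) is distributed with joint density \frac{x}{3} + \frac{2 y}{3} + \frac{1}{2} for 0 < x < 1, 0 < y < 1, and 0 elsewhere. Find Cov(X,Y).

E[XY] = ∫∫ xy × f(x,y) dx dy = \frac{7}{24}
E[X] = \frac{19}{36}
E[Y] = \frac{5}{9}
Cov(X,Y) = E[XY] - E[X]E[Y] = - \frac{1}{648}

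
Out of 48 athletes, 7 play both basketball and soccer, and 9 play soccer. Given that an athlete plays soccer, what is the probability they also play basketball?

P(A ∩ B) = 7/48
P(B) = 9/48 = 3/16
P(A|B) = P(A ∩ B) / P(B) = (7/48) / (3/16) = 7/9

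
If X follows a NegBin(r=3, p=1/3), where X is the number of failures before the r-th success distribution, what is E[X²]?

Using the identity E[X²] = Var(X) + (E[X])²:
E[X] = 6
Var(X) = 18
E[X²] = 18 + (6)²
= 54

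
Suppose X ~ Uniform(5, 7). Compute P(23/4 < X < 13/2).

P(23/4 < X < 13/2) = ∫_{23/4}^{13/2} f(x) dx
where f(x) = \frac{1}{2}
= \frac{3}{8}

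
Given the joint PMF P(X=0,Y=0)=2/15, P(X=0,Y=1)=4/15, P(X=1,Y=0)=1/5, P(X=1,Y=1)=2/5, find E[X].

First find marginal of X:
P(X=0) = 2/5
P(X=1) = 3/5
E[X] = 0 × 2/5 + 1 × 3/5 = 3/5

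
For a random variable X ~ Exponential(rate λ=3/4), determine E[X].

For X ~ Exponential(rate λ=3/4), the expected value is:
E[X] = \frac{4}{3}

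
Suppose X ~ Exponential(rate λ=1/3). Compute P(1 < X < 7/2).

P(1 < X < 7/2) = ∫_{1}^{7/2} f(x) dx
where f(x) = \frac{e^{- \frac{x}{3}}}{3}
= - \frac{1}{e^{\frac{7}{6}}} + e^{- \frac{1}{3}}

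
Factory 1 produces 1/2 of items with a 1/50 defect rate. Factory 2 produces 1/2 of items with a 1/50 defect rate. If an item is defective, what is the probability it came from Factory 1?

Using Bayes' theorem:
P(F1) = 1/2, P(D|F1) = 1/50
P(F2) = 1/2, P(D|F2) = 1/50
P(D) = P(D|F1)P(F1) + P(D|F2)P(F2)
     = \frac{1}{50}
P(F1|D) = P(D|F1)P(F1) / P(D)
= \frac{1}{2}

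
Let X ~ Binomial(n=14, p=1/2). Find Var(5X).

For X ~ Binomial(n=14, p=1/2):
Var(X) = \frac{7}{2}
Var(5X) = (5)² × Var(X) = 25 × \frac{7}{2} = \frac{175}{2}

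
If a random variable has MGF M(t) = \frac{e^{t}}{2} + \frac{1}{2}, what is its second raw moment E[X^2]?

To find E[X^2], compute M^(2)(0):
M^(1)(t) = \frac{e^{t}}{2}
M^(2)(t) = \frac{e^{t}}{2}
M^(2)(0) = \frac{1}{2}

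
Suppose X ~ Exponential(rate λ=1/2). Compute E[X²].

Using the identity E[X²] = Var(X) + (E[X])²:
E[X] = 2
Var(X) = 4
E[X²] = 4 + (2)²
= 8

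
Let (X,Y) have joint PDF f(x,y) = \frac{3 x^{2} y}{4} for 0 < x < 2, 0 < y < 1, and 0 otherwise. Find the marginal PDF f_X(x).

f_X(x) = ∫_0^1 f(x,y) dy
= ∫_0^1 \frac{3 x^{2} y}{4} dy
= \frac{3 x^{2}}{8} for 0 < x < 2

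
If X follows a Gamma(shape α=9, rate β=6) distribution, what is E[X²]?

Using the identity E[X²] = Var(X) + (E[X])²:
E[X] = \frac{3}{2}
Var(X) = \frac{1}{4}
E[X²] = \frac{1}{4} + (\frac{3}{2})²
= \frac{5}{2}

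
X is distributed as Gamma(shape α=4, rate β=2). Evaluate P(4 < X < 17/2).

P(4 < X < 17/2) = ∫_{4}^{17/2} f(x) dx
where f(x) = \frac{8 x^{3} e^{- 2 x}}{3}
= \frac{-2944 + 379 e^{9}}{3 e^{17}}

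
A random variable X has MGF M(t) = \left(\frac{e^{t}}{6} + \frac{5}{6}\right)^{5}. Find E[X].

To find E[X], compute M^(1)(0):
M^(1)(t) = \frac{5 \left(\frac{e^{t}}{6} + \frac{5}{6}\right)^{4} e^{t}}{6}
M^(1)(0) = \frac{5}{6}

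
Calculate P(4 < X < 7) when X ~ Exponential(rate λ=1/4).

P(4 < X < 7) = ∫_{4}^{7} f(x) dx
where f(x) = \frac{e^{- \frac{x}{4}}}{4}
= - \frac{1}{e^{\frac{7}{4}}} + e^{-1}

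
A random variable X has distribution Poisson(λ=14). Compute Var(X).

For X ~ Poisson(λ=14):
Var(X) = 14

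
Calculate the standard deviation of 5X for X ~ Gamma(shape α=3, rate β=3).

For X ~ Gamma(shape α=3, rate β=3):
Var(X) = \frac{1}{3}
SD(X) = √(Var(X)) = √(\frac{1}{3}) = \frac{\sqrt{3}}{3}
SD(5X) = |5| × SD(X) = 5 × \frac{\sqrt{3}}{3} = \frac{5 \sqrt{3}}{3}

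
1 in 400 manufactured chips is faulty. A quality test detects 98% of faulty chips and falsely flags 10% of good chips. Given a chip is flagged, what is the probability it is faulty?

Let D = the rare event, + = positive/flagged.
P(D) = 1/400
P(+|D) = 98/100 = 49/50
P(+|D') = 10/100 = 1/10
P(+) = P(+|D)P(D) + P(+|D')P(D')
     = \frac{49}{50} × \frac{1}{400} + \frac{1}{10} × \frac{399}{400}
     = \frac{511}{5000}
P(D|+) = P(+|D)P(D)/P(+) = \frac{7}{292}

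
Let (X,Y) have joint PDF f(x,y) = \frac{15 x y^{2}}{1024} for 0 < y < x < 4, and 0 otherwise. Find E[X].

f_X(x) = ∫_0^x \frac{15 x y^{2}}{1024} dy = \frac{5 x^{4}}{1024}
E[X] = ∫_0^4 x × (\frac{5 x^{4}}{1024}) dx = \frac{10}{3}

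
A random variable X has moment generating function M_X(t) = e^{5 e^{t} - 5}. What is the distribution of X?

The MGF M(t) = e^{5 e^{t} - 5} is the standard form for the Poisson distribution.
Comparing with the known MGF formula identifies: Poisson(λ=5)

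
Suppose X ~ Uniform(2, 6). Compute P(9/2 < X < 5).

P(9/2 < X < 5) = ∫_{9/2}^{5} f(x) dx
where f(x) = \frac{1}{4}
= \frac{1}{8}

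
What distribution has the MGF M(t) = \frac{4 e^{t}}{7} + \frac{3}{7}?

The MGF M(t) = \frac{4 e^{t}}{7} + \frac{3}{7} is the standard form for the Bernoulli distribution.
Comparing with the known MGF formula identifies: Bernoulli(p=4/7)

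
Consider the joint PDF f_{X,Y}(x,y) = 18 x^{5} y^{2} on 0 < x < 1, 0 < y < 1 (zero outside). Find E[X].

E[X] = ∫_0^1 ∫_0^1 x × f(x,y) dy dx
= ∫_0^1 ∫_0^1 x × (18 x^{5} y^{2}) dy dx
= \frac{6}{7}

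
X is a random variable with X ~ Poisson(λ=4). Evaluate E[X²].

Using the identity E[X²] = Var(X) + (E[X])²:
E[X] = 4
Var(X) = 4
E[X²] = 4 + (4)²
= 20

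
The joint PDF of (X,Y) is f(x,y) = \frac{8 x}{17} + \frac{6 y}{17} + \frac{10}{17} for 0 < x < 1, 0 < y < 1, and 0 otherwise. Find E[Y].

E[Y] = ∫_0^1 ∫_0^1 y × f(x,y) dx dy
= \frac{9}{17}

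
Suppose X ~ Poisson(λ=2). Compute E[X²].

Using the identity E[X²] = Var(X) + (E[X])²:
E[X] = 2
Var(X) = 2
E[X²] = 2 + (2)²
= 6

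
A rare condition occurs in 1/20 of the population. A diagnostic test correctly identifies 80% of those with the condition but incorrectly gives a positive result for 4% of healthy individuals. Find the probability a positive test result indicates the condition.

Let D = the rare event, + = positive/flagged.
P(D) = 1/20
P(+|D) = 80/100 = 4/5
P(+|D') = 4/100 = 1/25
P(+) = P(+|D)P(D) + P(+|D')P(D')
     = \frac{4}{5} × \frac{1}{20} + \frac{1}{25} × \frac{19}{20}
     = \frac{39}{500}
P(D|+) = P(+|D)P(D)/P(+) = \frac{20}{39}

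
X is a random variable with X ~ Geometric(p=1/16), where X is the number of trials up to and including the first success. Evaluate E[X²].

Using the identity E[X²] = Var(X) + (E[X])²:
E[X] = 16
Var(X) = 240
E[X²] = 240 + (16)²
= 496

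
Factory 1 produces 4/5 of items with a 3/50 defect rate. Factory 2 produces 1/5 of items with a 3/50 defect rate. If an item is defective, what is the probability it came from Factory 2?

Using Bayes' theorem:
P(F1) = 4/5, P(D|F1) = 3/50
P(F2) = 1/5, P(D|F2) = 3/50
P(D) = P(D|F1)P(F1) + P(D|F2)P(F2)
     = \frac{3}{50}
P(F2|D) = P(D|F2)P(F2) / P(D)
= \frac{1}{5}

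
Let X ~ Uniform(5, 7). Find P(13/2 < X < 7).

P(13/2 < X < 7) = ∫_{13/2}^{7} f(x) dx
where f(x) = \frac{1}{2}
= \frac{1}{4}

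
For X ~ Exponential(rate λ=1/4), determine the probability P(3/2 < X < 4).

P(3/2 < X < 4) = ∫_{3/2}^{4} f(x) dx
where f(x) = \frac{e^{- \frac{x}{4}}}{4}
= - \frac{1}{e} + e^{- \frac{3}{8}}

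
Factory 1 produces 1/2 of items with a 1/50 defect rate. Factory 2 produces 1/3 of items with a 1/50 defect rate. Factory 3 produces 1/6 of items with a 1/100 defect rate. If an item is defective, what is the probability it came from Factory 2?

Using Bayes' theorem:
P(F1) = 1/2, P(D|F1) = 1/50
P(F2) = 1/3, P(D|F2) = 1/50
P(F3) = 1/6, P(D|F3) = 1/100
P(D) = P(D|F1)P(F1) + P(D|F2)P(F2) + P(D|F3)P(F3)
     = \frac{11}{600}
P(F2|D) = P(D|F2)P(F2) / P(D)
= \frac{4}{11}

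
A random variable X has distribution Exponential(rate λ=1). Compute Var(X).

For X ~ Exponential(rate λ=1):
Var(X) = 1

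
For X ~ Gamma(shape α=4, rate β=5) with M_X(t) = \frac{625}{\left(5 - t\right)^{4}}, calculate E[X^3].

To find E[X^3], compute M^(3)(0):
M^(1)(t) = \frac{2500}{\left(5 - t\right)^{5}}
M^(2)(t) = \frac{12500}{\left(5 - t\right)^{6}}
M^(3)(t) = \frac{75000}{\left(5 - t\right)^{7}}
M^(3)(0) = \frac{24}{25}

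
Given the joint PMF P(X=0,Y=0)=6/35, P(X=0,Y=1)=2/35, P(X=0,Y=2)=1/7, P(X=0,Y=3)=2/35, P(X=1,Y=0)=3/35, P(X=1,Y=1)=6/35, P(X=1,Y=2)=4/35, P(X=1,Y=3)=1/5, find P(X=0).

P(X=0) = P(X=0,Y=0) + P(X=0,Y=1) + P(X=0,Y=2) + P(X=0,Y=3)
= 6/35 + 2/35 + 1/7 + 2/35
= 3/7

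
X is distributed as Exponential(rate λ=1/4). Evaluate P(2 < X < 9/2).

P(2 < X < 9/2) = ∫_{2}^{9/2} f(x) dx
where f(x) = \frac{e^{- \frac{x}{4}}}{4}
= - \frac{1}{e^{\frac{9}{8}}} + e^{- \frac{1}{2}}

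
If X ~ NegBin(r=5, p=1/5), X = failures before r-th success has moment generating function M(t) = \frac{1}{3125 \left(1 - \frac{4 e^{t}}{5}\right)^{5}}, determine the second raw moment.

To find E[X^2], compute M^(2)(0):
M^(1)(t) = \frac{4 e^{t}}{3125 \left(1 - \frac{4 e^{t}}{5}\right)^{6}}
M^(2)(t) = \frac{4 e^{t}}{3125 \left(1 - \frac{4 e^{t}}{5}\right)^{6}} + \frac{96 e^{2 t}}{15625 \left(1 - \frac{4 e^{t}}{5}\right)^{7}}
M^(2)(0) = 500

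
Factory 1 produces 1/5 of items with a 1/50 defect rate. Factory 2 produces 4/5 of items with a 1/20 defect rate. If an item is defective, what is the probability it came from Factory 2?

Using Bayes' theorem:
P(F1) = 1/5, P(D|F1) = 1/50
P(F2) = 4/5, P(D|F2) = 1/20
P(D) = P(D|F1)P(F1) + P(D|F2)P(F2)
     = \frac{11}{250}
P(F2|D) = P(D|F2)P(F2) / P(D)
= \frac{10}{11}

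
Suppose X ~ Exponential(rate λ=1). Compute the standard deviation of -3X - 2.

For X ~ Exponential(rate λ=1):
Var(X) = 1
SD(X) = √(Var(X)) = √(1) = 1
SD(-3X - 2) = |-3| × SD(X) = 3 × 1 = 3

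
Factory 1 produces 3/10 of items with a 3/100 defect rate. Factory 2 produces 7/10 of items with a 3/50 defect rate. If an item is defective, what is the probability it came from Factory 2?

Using Bayes' theorem:
P(F1) = 3/10, P(D|F1) = 3/100
P(F2) = 7/10, P(D|F2) = 3/50
P(D) = P(D|F1)P(F1) + P(D|F2)P(F2)
     = \frac{51}{1000}
P(F2|D) = P(D|F2)P(F2) / P(D)
= \frac{14}{17}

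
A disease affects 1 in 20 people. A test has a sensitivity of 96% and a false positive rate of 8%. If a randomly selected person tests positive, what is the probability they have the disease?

Let D = the rare event, + = positive/flagged.
P(D) = 1/20
P(+|D) = 96/100 = 24/25
P(+|D') = 8/100 = 2/25
P(+) = P(+|D)P(D) + P(+|D')P(D')
     = \frac{24}{25} × \frac{1}{20} + \frac{2}{25} × \frac{19}{20}
     = \frac{31}{250}
P(D|+) = P(+|D)P(D)/P(+) = \frac{12}{31}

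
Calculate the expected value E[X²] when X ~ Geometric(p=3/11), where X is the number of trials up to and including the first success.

Using the identity E[X²] = Var(X) + (E[X])²:
E[X] = \frac{11}{3}
Var(X) = \frac{88}{9}
E[X²] = \frac{88}{9} + (\frac{11}{3})²
= \frac{209}{9}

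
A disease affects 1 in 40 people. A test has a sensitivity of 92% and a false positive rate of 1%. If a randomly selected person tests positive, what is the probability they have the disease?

Let D = the rare event, + = positive/flagged.
P(D) = 1/40
P(+|D) = 92/100 = 23/25
P(+|D') = 1/100
P(+) = P(+|D)P(D) + P(+|D')P(D')
     = \frac{23}{25} × \frac{1}{40} + \frac{1}{100} × \frac{39}{40}
     = \frac{131}{4000}
P(D|+) = P(+|D)P(D)/P(+) = \frac{92}{131}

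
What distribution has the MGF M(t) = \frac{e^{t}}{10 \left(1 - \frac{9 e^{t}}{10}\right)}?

The MGF M(t) = \frac{e^{t}}{10 \left(1 - \frac{9 e^{t}}{10}\right)} is the standard form for the Geometric distribution.
Comparing with the known MGF formula identifies: Geometric(p=1/10), X = trial number of first success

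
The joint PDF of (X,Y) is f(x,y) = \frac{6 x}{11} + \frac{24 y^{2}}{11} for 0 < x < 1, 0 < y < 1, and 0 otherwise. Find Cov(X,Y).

E[XY] = ∫∫ xy × f(x,y) dx dy = \frac{4}{11}
E[X] = \frac{6}{11}
E[Y] = \frac{15}{22}
Cov(X,Y) = E[XY] - E[X]E[Y] = - \frac{1}{121}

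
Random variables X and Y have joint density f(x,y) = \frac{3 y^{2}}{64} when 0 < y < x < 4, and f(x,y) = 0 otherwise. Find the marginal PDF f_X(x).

f_X(x) = ∫_0^x \frac{3 y^{2}}{64} dy = \frac{x^{3}}{64}
for 0 < x < 4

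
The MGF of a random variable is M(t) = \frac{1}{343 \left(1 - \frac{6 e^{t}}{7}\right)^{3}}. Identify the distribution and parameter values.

The MGF M(t) = \frac{1}{343 \left(1 - \frac{6 e^{t}}{7}\right)^{3}} is the standard form for the NegativeBinomial distribution.
Comparing with the known MGF formula identifies: NegBin(r=3, p=1/7), X = failures before r-th success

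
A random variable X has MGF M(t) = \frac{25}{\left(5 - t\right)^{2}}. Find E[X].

To find E[X], compute M^(1)(0):
M^(1)(t) = \frac{50}{\left(5 - t\right)^{3}}
M^(1)(0) = \frac{2}{5}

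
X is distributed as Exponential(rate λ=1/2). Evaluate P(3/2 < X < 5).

P(3/2 < X < 5) = ∫_{3/2}^{5} f(x) dx
where f(x) = \frac{e^{- \frac{x}{2}}}{2}
= - \frac{1}{e^{\frac{5}{2}}} + e^{- \frac{3}{4}}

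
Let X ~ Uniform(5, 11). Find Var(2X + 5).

For X ~ Uniform(5, 11):
Var(X) = 3
Var(2X + 5) = (2)² × Var(X) = 4 × 3 = 12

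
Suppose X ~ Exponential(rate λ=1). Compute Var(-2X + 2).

For X ~ Exponential(rate λ=1):
Var(X) = 1
Var(-2X + 2) = (-2)² × Var(X) = 4 × 1 = 4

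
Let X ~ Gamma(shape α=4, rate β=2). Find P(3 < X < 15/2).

P(3 < X < 15/2) = ∫_{3}^{15/2} f(x) dx
where f(x) = \frac{8 x^{3} e^{- 2 x}}{3}
= \frac{-691 + 61 e^{9}}{e^{15}}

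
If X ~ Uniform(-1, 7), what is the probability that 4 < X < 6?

P(4 < X < 6) = ∫_{4}^{6} f(x) dx
where f(x) = \frac{1}{8}
= \frac{1}{4}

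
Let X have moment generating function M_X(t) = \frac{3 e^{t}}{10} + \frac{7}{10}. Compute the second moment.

To find E[X^2], compute M^(2)(0):
M^(1)(t) = \frac{3 e^{t}}{10}
M^(2)(t) = \frac{3 e^{t}}{10}
M^(2)(0) = \frac{3}{10}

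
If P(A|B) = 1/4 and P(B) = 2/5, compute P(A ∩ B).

By definition, P(A|B) = P(A ∩ B) / P(B)
So P(A ∩ B) = P(A|B) × P(B)
= 1/4 × 2/5
= 1/10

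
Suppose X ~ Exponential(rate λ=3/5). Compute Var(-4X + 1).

For X ~ Exponential(rate λ=3/5):
Var(X) = \frac{25}{9}
Var(-4X + 1) = (-4)² × Var(X) = 16 × \frac{25}{9} = \frac{400}{9}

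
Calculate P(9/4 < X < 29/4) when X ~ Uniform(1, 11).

P(9/4 < X < 29/4) = ∫_{9/4}^{29/4} f(x) dx
where f(x) = \frac{1}{10}
= \frac{1}{2}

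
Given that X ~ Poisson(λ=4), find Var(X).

For X ~ Poisson(λ=4):
Var(X) = 4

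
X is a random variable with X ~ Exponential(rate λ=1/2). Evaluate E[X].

For X ~ Exponential(rate λ=1/2), the expected value is:
E[X] = 2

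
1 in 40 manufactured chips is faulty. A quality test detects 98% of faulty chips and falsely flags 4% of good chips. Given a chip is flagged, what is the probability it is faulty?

Let D = the rare event, + = positive/flagged.
P(D) = 1/40
P(+|D) = 98/100 = 49/50
P(+|D') = 4/100 = 1/25
P(+) = P(+|D)P(D) + P(+|D')P(D')
     = \frac{49}{50} × \frac{1}{40} + \frac{1}{25} × \frac{39}{40}
     = \frac{127}{2000}
P(D|+) = P(+|D)P(D)/P(+) = \frac{49}{127}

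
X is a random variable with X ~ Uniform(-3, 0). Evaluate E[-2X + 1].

For X ~ Uniform(-3, 0):
E[X] = - \frac{3}{2}
E[-2X + 1] = -2 × E[X] + 1 = 4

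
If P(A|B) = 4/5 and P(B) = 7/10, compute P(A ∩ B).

By definition, P(A|B) = P(A ∩ B) / P(B)
So P(A ∩ B) = P(A|B) × P(B)
= 4/5 × 7/10
= 14/25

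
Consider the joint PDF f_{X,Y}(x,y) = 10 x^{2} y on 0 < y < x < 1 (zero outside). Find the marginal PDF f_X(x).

f_X(x) = ∫_0^x 10 x^{2} y dy = 5 x^{4}
for 0 < x < 1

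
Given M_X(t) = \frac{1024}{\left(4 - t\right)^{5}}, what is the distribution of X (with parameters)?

The MGF M(t) = \frac{1024}{\left(4 - t\right)^{5}} is the standard form for the Gamma distribution.
Comparing with the known MGF formula identifies: Gamma(shape α=5, rate β=4)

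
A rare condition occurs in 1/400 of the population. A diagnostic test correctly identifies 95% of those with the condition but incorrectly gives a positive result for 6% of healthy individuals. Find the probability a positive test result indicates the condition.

Let D = the rare event, + = positive/flagged.
P(D) = 1/400
P(+|D) = 95/100 = 19/20
P(+|D') = 6/100 = 3/50
P(+) = P(+|D)P(D) + P(+|D')P(D')
     = \frac{19}{20} × \frac{1}{400} + \frac{3}{50} × \frac{399}{400}
     = \frac{2489}{40000}
P(D|+) = P(+|D)P(D)/P(+) = \frac{5}{131}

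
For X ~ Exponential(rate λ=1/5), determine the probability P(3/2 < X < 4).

P(3/2 < X < 4) = ∫_{3/2}^{4} f(x) dx
where f(x) = \frac{e^{- \frac{x}{5}}}{5}
= - \frac{1}{e^{\frac{4}{5}}} + e^{- \frac{3}{10}}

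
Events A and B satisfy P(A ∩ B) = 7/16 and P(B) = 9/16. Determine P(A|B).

P(A|B) = P(A ∩ B) / P(B)
= (7/16) / (9/16)
= 7/9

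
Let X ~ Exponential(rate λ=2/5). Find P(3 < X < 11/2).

P(3 < X < 11/2) = ∫_{3}^{11/2} f(x) dx
where f(x) = \frac{2 e^{- \frac{2 x}{5}}}{5}
= - \frac{1 - e}{e^{\frac{11}{5}}}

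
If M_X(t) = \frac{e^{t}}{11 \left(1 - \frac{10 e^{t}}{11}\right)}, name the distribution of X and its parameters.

The MGF M(t) = \frac{e^{t}}{11 \left(1 - \frac{10 e^{t}}{11}\right)} is the standard form for the Geometric distribution.
Comparing with the known MGF formula identifies: Geometric(p=1/11), X = trial number of first success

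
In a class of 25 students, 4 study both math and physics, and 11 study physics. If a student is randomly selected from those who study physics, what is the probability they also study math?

P(A ∩ B) = 4/25
P(B) = 11/25
P(A|B) = P(A ∩ B) / P(B) = (4/25) / (11/25) = 4/11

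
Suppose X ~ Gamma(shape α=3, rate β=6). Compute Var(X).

For X ~ Gamma(shape α=3, rate β=6):
Var(X) = \frac{1}{12}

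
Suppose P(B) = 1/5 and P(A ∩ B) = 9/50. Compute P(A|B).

P(A|B) = P(A ∩ B) / P(B)
= (9/50) / (1/5)
= 9/10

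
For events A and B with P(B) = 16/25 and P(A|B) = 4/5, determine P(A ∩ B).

By definition, P(A|B) = P(A ∩ B) / P(B)
So P(A ∩ B) = P(A|B) × P(B)
= 4/5 × 16/25
= 64/125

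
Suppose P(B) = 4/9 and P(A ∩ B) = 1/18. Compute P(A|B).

P(A|B) = P(A ∩ B) / P(B)
= (1/18) / (4/9)
= 1/8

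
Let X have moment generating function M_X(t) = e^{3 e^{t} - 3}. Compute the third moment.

To find E[X^3], compute M^(3)(0):
M^(1)(t) = 3 e^{t} e^{3 e^{t} - 3}
M^(2)(t) = 9 e^{2 t} e^{3 e^{t} - 3} + 3 e^{t} e^{3 e^{t} - 3}
M^(3)(t) = 27 e^{3 t} e^{3 e^{t} - 3} + 27 e^{2 t} e^{3 e^{t} - 3} + 3 e^{t} e^{3 e^{t} - 3}
M^(3)(0) = 57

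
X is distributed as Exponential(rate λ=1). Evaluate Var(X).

For X ~ Exponential(rate λ=1):
Var(X) = 1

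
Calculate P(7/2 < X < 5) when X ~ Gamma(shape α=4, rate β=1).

P(7/2 < X < 5) = ∫_{7/2}^{5} f(x) dx
where f(x) = \frac{x^{3} e^{- x}}{6}
= - \frac{118}{3 e^{5}} + \frac{853}{48 e^{\frac{7}{2}}}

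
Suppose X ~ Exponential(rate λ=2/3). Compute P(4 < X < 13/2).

P(4 < X < 13/2) = ∫_{4}^{13/2} f(x) dx
where f(x) = \frac{2 e^{- \frac{2 x}{3}}}{3}
= - \frac{1 - e^{\frac{5}{3}}}{e^{\frac{13}{3}}}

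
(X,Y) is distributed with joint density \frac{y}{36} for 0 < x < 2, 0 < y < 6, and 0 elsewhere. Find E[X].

f_X(x) = ∫_0^6 \frac{y}{36} dy = \frac{1}{2}
E[X] = ∫_0^2 x × (\frac{1}{2}) dx = 1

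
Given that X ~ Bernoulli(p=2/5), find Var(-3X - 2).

For X ~ Bernoulli(p=2/5):
Var(X) = \frac{6}{25}
Var(-3X - 2) = (-3)² × Var(X) = 9 × \frac{6}{25} = \frac{54}{25}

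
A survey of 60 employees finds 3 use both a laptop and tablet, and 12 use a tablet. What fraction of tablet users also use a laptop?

P(A ∩ B) = 3/60 = 1/20
P(B) = 12/60 = 1/5
P(A|B) = P(A ∩ B) / P(B) = (1/20) / (1/5) = 1/4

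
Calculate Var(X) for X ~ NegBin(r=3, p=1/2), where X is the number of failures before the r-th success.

For X ~ NegBin(r=3, p=1/2), where X is the number of failures before the r-th success:
Var(X) = 6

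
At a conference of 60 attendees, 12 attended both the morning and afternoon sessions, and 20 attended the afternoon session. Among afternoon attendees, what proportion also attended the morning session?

P(A ∩ B) = 12/60 = 1/5
P(B) = 20/60 = 1/3
P(A|B) = P(A ∩ B) / P(B) = (1/5) / (1/3) = 3/5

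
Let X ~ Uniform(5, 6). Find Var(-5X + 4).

For X ~ Uniform(5, 6):
Var(X) = \frac{1}{12}
Var(-5X + 4) = (-5)² × Var(X) = 25 × \frac{1}{12} = \frac{25}{12}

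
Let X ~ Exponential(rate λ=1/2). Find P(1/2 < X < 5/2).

P(1/2 < X < 5/2) = ∫_{1/2}^{5/2} f(x) dx
where f(x) = \frac{e^{- \frac{x}{2}}}{2}
= - \frac{1 - e}{e^{\frac{5}{4}}}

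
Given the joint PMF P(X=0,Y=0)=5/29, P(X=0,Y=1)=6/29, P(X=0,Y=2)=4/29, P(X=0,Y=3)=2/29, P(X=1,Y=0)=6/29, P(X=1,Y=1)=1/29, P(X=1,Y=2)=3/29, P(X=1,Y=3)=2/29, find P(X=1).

P(X=1) = P(X=1,Y=0) + P(X=1,Y=1) + P(X=1,Y=2) + P(X=1,Y=3)
= 6/29 + 1/29 + 3/29 + 2/29
= 12/29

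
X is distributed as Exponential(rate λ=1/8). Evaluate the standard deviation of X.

For X ~ Exponential(rate λ=1/8):
Var(X) = 64
SD(X) = √(Var(X)) = √(64) = 8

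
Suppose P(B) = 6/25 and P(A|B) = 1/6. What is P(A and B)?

By definition, P(A|B) = P(A ∩ B) / P(B)
So P(A ∩ B) = P(A|B) × P(B)
= 1/6 × 6/25
= 1/25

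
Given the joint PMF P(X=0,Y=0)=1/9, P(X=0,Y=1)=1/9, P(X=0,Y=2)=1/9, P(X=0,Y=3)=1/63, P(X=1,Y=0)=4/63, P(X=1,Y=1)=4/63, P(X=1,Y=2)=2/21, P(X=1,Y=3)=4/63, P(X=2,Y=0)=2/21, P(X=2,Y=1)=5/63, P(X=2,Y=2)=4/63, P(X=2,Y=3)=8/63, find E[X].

First find marginal of X:
P(X=0) = 22/63
P(X=1) = 2/7
P(X=2) = 23/63
E[X] = 0 × 22/63 + 1 × 2/7 + 2 × 23/63 = 64/63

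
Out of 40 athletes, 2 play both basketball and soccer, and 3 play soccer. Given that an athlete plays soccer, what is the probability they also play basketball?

P(A ∩ B) = 2/40 = 1/20
P(B) = 3/40
P(A|B) = P(A ∩ B) / P(B) = (1/20) / (3/40) = 2/3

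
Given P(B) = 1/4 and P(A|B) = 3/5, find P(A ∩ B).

By definition, P(A|B) = P(A ∩ B) / P(B)
So P(A ∩ B) = P(A|B) × P(B)
= 3/5 × 1/4
= 3/20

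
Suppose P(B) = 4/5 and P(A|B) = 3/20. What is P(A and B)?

By definition, P(A|B) = P(A ∩ B) / P(B)
So P(A ∩ B) = P(A|B) × P(B)
= 3/20 × 4/5
= 3/25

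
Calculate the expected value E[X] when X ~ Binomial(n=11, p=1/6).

For X ~ Binomial(n=11, p=1/6), the expected value is:
E[X] = \frac{11}{6}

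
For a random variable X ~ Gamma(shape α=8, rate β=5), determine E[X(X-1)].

E[X(X-1)] = E[X² - X] = E[X²] - E[X]
E[X] = \frac{8}{5}
E[X²] = Var(X) + (E[X])² = \frac{8}{25} + (\frac{8}{5})² = \frac{72}{25}
E[X(X-1)] = \frac{72}{25} - \frac{8}{5} = \frac{32}{25}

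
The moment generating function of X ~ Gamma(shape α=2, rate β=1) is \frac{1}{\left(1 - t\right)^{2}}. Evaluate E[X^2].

To find E[X^2], compute M^(2)(0):
M^(1)(t) = \frac{2}{\left(1 - t\right)^{3}}
M^(2)(t) = \frac{6}{\left(1 - t\right)^{4}}
M^(2)(0) = 6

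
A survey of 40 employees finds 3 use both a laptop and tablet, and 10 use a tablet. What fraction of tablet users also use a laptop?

P(A ∩ B) = 3/40
P(B) = 10/40 = 1/4
P(A|B) = P(A ∩ B) / P(B) = (3/40) / (1/4) = 3/10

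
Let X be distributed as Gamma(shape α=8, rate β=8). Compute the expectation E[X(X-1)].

E[X(X-1)] = E[X² - X] = E[X²] - E[X]
E[X] = 1
E[X²] = Var(X) + (E[X])² = \frac{1}{8} + (1)² = \frac{9}{8}
E[X(X-1)] = \frac{9}{8} - 1 = \frac{1}{8}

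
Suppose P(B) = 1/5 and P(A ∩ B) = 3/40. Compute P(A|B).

P(A|B) = P(A ∩ B) / P(B)
= (3/40) / (1/5)
= 3/8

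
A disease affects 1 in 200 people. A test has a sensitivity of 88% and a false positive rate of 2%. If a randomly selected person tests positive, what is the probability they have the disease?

Let D = the rare event, + = positive/flagged.
P(D) = 1/200
P(+|D) = 88/100 = 22/25
P(+|D') = 2/100 = 1/50
P(+) = P(+|D)P(D) + P(+|D')P(D')
     = \frac{22}{25} × \frac{1}{200} + \frac{1}{50} × \frac{199}{200}
     = \frac{243}{10000}
P(D|+) = P(+|D)P(D)/P(+) = \frac{44}{243}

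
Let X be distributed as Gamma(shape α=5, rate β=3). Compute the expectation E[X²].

Using the identity E[X²] = Var(X) + (E[X])²:
E[X] = \frac{5}{3}
Var(X) = \frac{5}{9}
E[X²] = \frac{5}{9} + (\frac{5}{3})²
= \frac{10}{3}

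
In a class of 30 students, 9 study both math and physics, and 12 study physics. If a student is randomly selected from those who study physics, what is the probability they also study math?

P(A ∩ B) = 9/30 = 3/10
P(B) = 12/30 = 2/5
P(A|B) = P(A ∩ B) / P(B) = (3/10) / (2/5) = 3/4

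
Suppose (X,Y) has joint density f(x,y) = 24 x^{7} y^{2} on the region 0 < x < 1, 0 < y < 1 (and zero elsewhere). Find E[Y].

E[Y] = ∫_0^1 ∫_0^1 y × f(x,y) dx dy
= \frac{3}{4}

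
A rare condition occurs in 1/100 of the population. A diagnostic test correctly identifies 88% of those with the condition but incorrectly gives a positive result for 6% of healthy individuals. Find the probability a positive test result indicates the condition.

Let D = the rare event, + = positive/flagged.
P(D) = 1/100
P(+|D) = 88/100 = 22/25
P(+|D') = 6/100 = 3/50
P(+) = P(+|D)P(D) + P(+|D')P(D')
     = \frac{22}{25} × \frac{1}{100} + \frac{3}{50} × \frac{99}{100}
     = \frac{341}{5000}
P(D|+) = P(+|D)P(D)/P(+) = \frac{4}{31}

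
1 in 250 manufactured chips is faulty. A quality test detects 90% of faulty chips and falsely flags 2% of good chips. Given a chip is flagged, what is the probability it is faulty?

Let D = the rare event, + = positive/flagged.
P(D) = 1/250
P(+|D) = 90/100 = 9/10
P(+|D') = 2/100 = 1/50
P(+) = P(+|D)P(D) + P(+|D')P(D')
     = \frac{9}{10} × \frac{1}{250} + \frac{1}{50} × \frac{249}{250}
     = \frac{147}{6250}
P(D|+) = P(+|D)P(D)/P(+) = \frac{15}{98}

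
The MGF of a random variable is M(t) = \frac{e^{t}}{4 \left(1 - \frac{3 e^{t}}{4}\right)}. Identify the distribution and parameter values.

The MGF M(t) = \frac{e^{t}}{4 \left(1 - \frac{3 e^{t}}{4}\right)} is the standard form for the Geometric distribution.
Comparing with the known MGF formula identifies: Geometric(p=1/4), X = trial number of first success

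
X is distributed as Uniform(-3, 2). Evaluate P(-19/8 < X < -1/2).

P(-19/8 < X < -1/2) = ∫_{-19/8}^{-1/2} f(x) dx
where f(x) = \frac{1}{5}
= \frac{3}{8}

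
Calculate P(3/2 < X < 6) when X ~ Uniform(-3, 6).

P(3/2 < X < 6) = ∫_{3/2}^{6} f(x) dx
where f(x) = \frac{1}{9}
= \frac{1}{2}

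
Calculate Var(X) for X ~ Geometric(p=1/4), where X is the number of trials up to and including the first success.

For X ~ Geometric(p=1/4), where X is the number of trials up to and including the first success:
Var(X) = 12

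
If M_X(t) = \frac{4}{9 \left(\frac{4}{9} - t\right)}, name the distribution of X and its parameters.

The MGF M(t) = \frac{4}{9 \left(\frac{4}{9} - t\right)} is the standard form for the Exponential distribution.
Comparing with the known MGF formula identifies: Exponential(rate λ=4/9)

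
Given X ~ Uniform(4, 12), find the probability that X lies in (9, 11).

P(9 < X < 11) = ∫_{9}^{11} f(x) dx
where f(x) = \frac{1}{8}
= \frac{1}{4}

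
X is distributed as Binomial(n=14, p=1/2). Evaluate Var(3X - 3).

For X ~ Binomial(n=14, p=1/2):
Var(X) = \frac{7}{2}
Var(3X - 3) = (3)² × Var(X) = 9 × \frac{7}{2} = \frac{63}{2}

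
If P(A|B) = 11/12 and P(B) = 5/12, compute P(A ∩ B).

By definition, P(A|B) = P(A ∩ B) / P(B)
So P(A ∩ B) = P(A|B) × P(B)
= 11/12 × 5/12
= 55/144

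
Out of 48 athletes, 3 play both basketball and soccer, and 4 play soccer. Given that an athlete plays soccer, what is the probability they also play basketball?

P(A ∩ B) = 3/48 = 1/16
P(B) = 4/48 = 1/12
P(A|B) = P(A ∩ B) / P(B) = (1/16) / (1/12) = 3/4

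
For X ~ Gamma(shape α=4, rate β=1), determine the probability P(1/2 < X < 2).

P(1/2 < X < 2) = ∫_{1/2}^{2} f(x) dx
where f(x) = \frac{x^{3} e^{- x}}{6}
= - \frac{19}{3 e^{2}} + \frac{79}{48 e^{\frac{1}{2}}}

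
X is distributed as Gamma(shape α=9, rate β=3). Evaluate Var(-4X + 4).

For X ~ Gamma(shape α=9, rate β=3):
Var(X) = 1
Var(-4X + 4) = (-4)² × Var(X) = 16 × 1 = 16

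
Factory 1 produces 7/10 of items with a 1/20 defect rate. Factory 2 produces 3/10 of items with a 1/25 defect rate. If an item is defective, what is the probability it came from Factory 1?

Using Bayes' theorem:
P(F1) = 7/10, P(D|F1) = 1/20
P(F2) = 3/10, P(D|F2) = 1/25
P(D) = P(D|F1)P(F1) + P(D|F2)P(F2)
     = \frac{47}{1000}
P(F1|D) = P(D|F1)P(F1) / P(D)
= \frac{35}{47}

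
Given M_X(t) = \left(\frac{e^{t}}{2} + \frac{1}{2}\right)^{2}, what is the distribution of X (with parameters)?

The MGF M(t) = \left(\frac{e^{t}}{2} + \frac{1}{2}\right)^{2} is the standard form for the Binomial distribution.
Comparing with the known MGF formula identifies: Binomial(n=2, p=1/2)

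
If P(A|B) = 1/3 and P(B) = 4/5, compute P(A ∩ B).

By definition, P(A|B) = P(A ∩ B) / P(B)
So P(A ∩ B) = P(A|B) × P(B)
= 1/3 × 4/5
= 4/15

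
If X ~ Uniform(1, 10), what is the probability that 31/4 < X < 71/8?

P(31/4 < X < 71/8) = ∫_{31/4}^{71/8} f(x) dx
where f(x) = \frac{1}{9}
= \frac{1}{8}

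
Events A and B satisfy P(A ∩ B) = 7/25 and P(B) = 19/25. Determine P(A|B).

P(A|B) = P(A ∩ B) / P(B)
= (7/25) / (19/25)
= 7/19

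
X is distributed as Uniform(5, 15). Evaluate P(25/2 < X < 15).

P(25/2 < X < 15) = ∫_{25/2}^{15} f(x) dx
where f(x) = \frac{1}{10}
= \frac{1}{4}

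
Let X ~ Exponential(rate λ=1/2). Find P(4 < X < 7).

P(4 < X < 7) = ∫_{4}^{7} f(x) dx
where f(x) = \frac{e^{- \frac{x}{2}}}{2}
= - \frac{1}{e^{\frac{7}{2}}} + e^{-2}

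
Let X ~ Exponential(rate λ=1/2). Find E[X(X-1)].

E[X(X-1)] = E[X² - X] = E[X²] - E[X]
E[X] = 2
E[X²] = Var(X) + (E[X])² = 4 + (2)² = 8
E[X(X-1)] = 8 - 2 = 6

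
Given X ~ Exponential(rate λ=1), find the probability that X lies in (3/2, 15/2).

P(3/2 < X < 15/2) = ∫_{3/2}^{15/2} f(x) dx
where f(x) = e^{- x}
= - \frac{1 - e^{6}}{e^{\frac{15}{2}}}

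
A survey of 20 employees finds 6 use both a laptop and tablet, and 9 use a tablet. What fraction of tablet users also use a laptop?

P(A ∩ B) = 6/20 = 3/10
P(B) = 9/20
P(A|B) = P(A ∩ B) / P(B) = (3/10) / (9/20) = 2/3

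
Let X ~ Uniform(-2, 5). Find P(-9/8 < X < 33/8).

P(-9/8 < X < 33/8) = ∫_{-9/8}^{33/8} f(x) dx
where f(x) = \frac{1}{7}
= \frac{3}{4}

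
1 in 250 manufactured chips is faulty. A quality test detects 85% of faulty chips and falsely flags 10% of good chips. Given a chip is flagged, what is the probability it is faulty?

Let D = the rare event, + = positive/flagged.
P(D) = 1/250
P(+|D) = 85/100 = 17/20
P(+|D') = 10/100 = 1/10
P(+) = P(+|D)P(D) + P(+|D')P(D')
     = \frac{17}{20} × \frac{1}{250} + \frac{1}{10} × \frac{249}{250}
     = \frac{103}{1000}
P(D|+) = P(+|D)P(D)/P(+) = \frac{17}{515}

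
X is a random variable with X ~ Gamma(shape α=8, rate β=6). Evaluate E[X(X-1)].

E[X(X-1)] = E[X² - X] = E[X²] - E[X]
E[X] = \frac{4}{3}
E[X²] = Var(X) + (E[X])² = \frac{2}{9} + (\frac{4}{3})² = 2
E[X(X-1)] = 2 - \frac{4}{3} = \frac{2}{3}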